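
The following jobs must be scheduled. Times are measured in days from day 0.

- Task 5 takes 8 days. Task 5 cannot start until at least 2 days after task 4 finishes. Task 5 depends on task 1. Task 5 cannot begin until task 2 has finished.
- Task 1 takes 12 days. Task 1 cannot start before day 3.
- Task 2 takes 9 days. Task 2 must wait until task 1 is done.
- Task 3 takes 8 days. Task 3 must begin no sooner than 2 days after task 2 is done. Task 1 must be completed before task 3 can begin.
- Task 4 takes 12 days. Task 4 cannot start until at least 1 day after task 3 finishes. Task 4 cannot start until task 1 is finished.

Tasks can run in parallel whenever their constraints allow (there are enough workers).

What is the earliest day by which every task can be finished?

Task 1 cannot begin until its own release at day 3. It runs from day 3 to 3 + 12 = day 15.
Task 2 cannot begin until task 1 (finishes day 15). It runs from day 15 to 15 + 9 = day 24.
For task 3: task 2 (finishes day 24, plus 2-day gap → day 26); task 1 (finishes day 15). Taking the maximum gives a start of day 26, and it finishes at 26 + 8 = day 34.
Task 4 has to wait for task 3 (finishes day 34, plus 1-day gap → day 35); task 1 (finishes day 15). The latest of these is day 35, so task 4 runs day 35 to 35 + 12 = day 47.
Task 5 needs all of task 4 (finishes day 47, plus 2-day gap → day 49); task 1 (finishes day 15); task 2 (finishes day 24). That puts its earliest start at day 49; it finishes at 49 + 8 = day 57.
All tasks are finished once the last one completes. Finish times: Task 1 at 15, Task 2 at 24, Task 3 at 34, Task 4 at 47, Task 5 at 57. The latest is day 57.

57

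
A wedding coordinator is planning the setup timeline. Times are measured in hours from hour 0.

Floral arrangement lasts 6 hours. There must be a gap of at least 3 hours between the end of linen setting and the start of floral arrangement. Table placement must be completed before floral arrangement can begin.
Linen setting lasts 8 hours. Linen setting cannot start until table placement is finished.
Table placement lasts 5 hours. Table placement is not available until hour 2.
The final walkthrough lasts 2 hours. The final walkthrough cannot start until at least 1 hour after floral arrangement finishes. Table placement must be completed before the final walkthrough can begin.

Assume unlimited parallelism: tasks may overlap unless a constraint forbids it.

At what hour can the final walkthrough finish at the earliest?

27

Table placement cannot begin until its own release at hour 2. It runs from hour 2 to 2 + 5 = hour 7.
Linen setting waits on table placement (finishes hour 7), so it starts at hour 7 and finishes at 7 + 8 = hour 15.
Floral arrangement has to wait for linen setting (finishes hour 15, plus 3-hour gap → hour 18); table placement (finishes hour 7). The latest of these is hour 18, so floral arrangement runs hour 18 to 18 + 6 = hour 24.
The final walkthrough has to wait for floral arrangement (finishes hour 24, plus 1-hour gap → hour 25); table placement (finishes hour 7). The latest of these is hour 25, so the final walkthrough runs hour 25 to 25 + 2 = hour 27.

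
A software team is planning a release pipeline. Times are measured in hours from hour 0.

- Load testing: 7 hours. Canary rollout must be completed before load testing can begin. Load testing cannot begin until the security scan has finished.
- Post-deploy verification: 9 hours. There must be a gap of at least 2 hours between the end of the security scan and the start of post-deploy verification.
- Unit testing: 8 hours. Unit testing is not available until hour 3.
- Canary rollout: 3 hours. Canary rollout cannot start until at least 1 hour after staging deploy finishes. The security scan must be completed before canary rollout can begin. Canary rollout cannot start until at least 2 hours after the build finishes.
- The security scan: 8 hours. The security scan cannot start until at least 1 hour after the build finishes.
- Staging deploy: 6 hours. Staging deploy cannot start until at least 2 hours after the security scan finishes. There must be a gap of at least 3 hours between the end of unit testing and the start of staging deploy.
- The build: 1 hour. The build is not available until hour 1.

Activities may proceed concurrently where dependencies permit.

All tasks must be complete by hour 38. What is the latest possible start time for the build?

9

Load testing must finish by hour 38; it takes 7 hours, so it must start by 38 − 7 = hour 31.
Canary rollout feeds into load testing (must start by hour 31); so canary rollout must finish by hour 31 and therefore start by hour 28.
Staging deploy must finish before canary rollout (must start by hour 28, minus 1-hour gap → hour 27). With a 6-hour duration, staging deploy must start by 27 − 6 = hour 21.
To finish by hour 38, post-deploy verification (duration 9) must start no later than hour 29.
The security scan has several dependents: staging deploy (must start by hour 21, minus 2-hour gap → hour 19); canary rollout (must start by hour 28); load testing (must start by hour 31); post-deploy verification (must start by hour 29, minus 2-hour gap → hour 27). The earliest of those limits is hour 19, so the security scan must start by 19 − 8 = hour 11.
The build feeds the security scan (must start by hour 11, minus 1-hour gap → hour 10); canary rollout (must start by hour 28, minus 2-hour gap → hour 26). Taking the minimum, the build must finish by hour 10 and start by 10 − 1 = hour 9.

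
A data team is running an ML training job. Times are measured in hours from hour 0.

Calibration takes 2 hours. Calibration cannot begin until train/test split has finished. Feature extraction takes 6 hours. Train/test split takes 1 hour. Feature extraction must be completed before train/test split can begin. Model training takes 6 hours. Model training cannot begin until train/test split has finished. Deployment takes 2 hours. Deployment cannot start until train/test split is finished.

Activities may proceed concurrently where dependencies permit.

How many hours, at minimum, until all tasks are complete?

13

Feature extraction can start immediately at hour 0; it finishes at hour 6.
After feature extraction (finishes hour 6), train/test split can start at hour 6 and finishes at hour 7.
Deployment waits on train/test split (finishes hour 7), so it starts at hour 7 and finishes at 7 + 2 = hour 9.
After train/test split (finishes hour 7), calibration can start at hour 7 and finishes at hour 9.
After train/test split (finishes hour 7), model training can start at hour 7 and finishes at hour 13.
All tasks are finished once the last one completes. Finish times: Feature extraction at 6, Train/test split at 7, Model training at 13, Calibration at 9, Deployment at 9. The latest is hour 13.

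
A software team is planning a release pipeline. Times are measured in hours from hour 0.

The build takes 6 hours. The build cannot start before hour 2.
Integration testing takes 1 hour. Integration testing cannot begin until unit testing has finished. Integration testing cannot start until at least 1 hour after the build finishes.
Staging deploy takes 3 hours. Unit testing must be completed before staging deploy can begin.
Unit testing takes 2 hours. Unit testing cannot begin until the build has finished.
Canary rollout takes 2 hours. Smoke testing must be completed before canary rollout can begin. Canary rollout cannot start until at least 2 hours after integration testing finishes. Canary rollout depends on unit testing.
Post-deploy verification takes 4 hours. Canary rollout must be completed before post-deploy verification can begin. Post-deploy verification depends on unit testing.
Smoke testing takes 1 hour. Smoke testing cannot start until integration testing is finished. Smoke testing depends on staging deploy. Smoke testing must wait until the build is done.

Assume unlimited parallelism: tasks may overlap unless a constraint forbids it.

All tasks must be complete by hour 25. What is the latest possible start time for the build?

7

Nothing follows post-deploy verification; the deadline of hour 25 is its only limit. It must start by 25 − 4 = hour 21.
Canary rollout has to be done before post-deploy verification (must start by hour 21). That means finishing by hour 21, i.e. starting by 21 − 2 = hour 19.
Smoke testing has to be done before canary rollout (must start by hour 19). That means finishing by hour 19, i.e. starting by 19 − 1 = hour 18.
Integration testing has several dependents: smoke testing (must start by hour 18); canary rollout (must start by hour 19, minus 2-hour gap → hour 17). The earliest of those limits is hour 17, so integration testing must start by 17 − 1 = hour 16.
Staging deploy feeds into smoke testing (must start by hour 18); so staging deploy must finish by hour 18 and therefore start by hour 15.
Unit testing has several dependents: integration testing (must start by hour 16); staging deploy (must start by hour 15); canary rollout (must start by hour 19); post-deploy verification (must start by hour 21). The earliest of those limits is hour 15, so unit testing must start by 15 − 2 = hour 13.
The build feeds unit testing (must start by hour 13); integration testing (must start by hour 16, minus 1-hour gap → hour 15); smoke testing (must start by hour 18). Taking the minimum, the build must finish by hour 13 and start by 13 − 6 = hour 7.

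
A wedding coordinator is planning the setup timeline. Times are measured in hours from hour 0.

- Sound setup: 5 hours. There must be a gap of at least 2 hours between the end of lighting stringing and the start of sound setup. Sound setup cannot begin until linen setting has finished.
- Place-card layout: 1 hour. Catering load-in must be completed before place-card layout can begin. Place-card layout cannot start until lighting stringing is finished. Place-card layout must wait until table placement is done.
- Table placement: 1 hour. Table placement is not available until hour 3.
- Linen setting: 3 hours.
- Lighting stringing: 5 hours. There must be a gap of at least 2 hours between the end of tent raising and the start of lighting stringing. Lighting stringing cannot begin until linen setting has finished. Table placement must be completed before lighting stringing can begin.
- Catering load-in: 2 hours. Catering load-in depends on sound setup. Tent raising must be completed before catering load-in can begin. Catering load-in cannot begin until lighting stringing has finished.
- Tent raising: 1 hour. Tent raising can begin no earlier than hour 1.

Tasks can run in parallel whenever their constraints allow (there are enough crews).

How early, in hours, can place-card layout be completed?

Linen setting can start immediately at hour 0; it finishes at hour 3.
Table placement waits on its own release at hour 3, so it starts at hour 3 and finishes at 3 + 1 = hour 4.
After its own release at hour 1, tent raising can start at hour 1 and finishes at hour 2.
Lighting stringing needs all of tent raising (finishes hour 2, plus 2-hour gap → hour 4); linen setting (finishes hour 3); table placement (finishes hour 4). That puts its earliest start at hour 4; it finishes at 4 + 5 = hour 9.
Sound setup has to wait for lighting stringing (finishes hour 9, plus 2-hour gap → hour 11); linen setting (finishes hour 3). The latest of these is hour 11, so sound setup runs hour 11 to 11 + 5 = hour 16.
Catering load-in needs all of sound setup (finishes hour 16); tent raising (finishes hour 2); lighting stringing (finishes hour 9). That puts its earliest start at hour 16; it finishes at 16 + 2 = hour 18.
Place-card layout has to wait for catering load-in (finishes hour 18); lighting stringing (finishes hour 9); table placement (finishes hour 4). The latest of these is hour 18, so place-card layout runs hour 18 to 18 + 1 = hour 19.

19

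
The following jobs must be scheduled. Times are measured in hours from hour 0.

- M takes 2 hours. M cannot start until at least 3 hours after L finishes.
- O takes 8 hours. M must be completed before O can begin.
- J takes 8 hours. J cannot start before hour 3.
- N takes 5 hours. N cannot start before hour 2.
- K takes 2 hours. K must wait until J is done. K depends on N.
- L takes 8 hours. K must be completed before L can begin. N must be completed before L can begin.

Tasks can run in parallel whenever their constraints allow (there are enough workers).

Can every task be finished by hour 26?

No

After its own release at hour 2, N can start at hour 2 and finishes at hour 7.
J waits on its own release at hour 3, so it starts at hour 3 and finishes at 3 + 8 = hour 11.
K needs all of J (finishes hour 11); N (finishes hour 7). That puts its earliest start at hour 11; it finishes at 11 + 2 = hour 13.
L needs all of K (finishes hour 13); N (finishes hour 7). That puts its earliest start at hour 13; it finishes at 13 + 8 = hour 21.
M waits on L (finishes hour 21, plus 3-hour gap → hour 24), so it starts at hour 24 and finishes at 24 + 2 = hour 26.
O cannot begin until M (finishes hour 26). It runs from hour 26 to 26 + 8 = hour 34.
The earliest everything can be done is hour 34, which is after the deadline of 26, so it is not possible.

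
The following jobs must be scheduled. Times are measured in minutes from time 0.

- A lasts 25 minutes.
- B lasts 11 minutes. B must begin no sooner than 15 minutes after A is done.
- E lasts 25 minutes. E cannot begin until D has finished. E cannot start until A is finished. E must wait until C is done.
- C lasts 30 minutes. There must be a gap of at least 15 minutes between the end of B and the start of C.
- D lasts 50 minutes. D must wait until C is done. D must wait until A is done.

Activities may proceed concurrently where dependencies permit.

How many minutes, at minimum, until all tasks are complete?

A has no prerequisites, so it starts at minute 0 and finishes at minute 25.
B cannot begin until A (finishes minute 25, plus 15-minute gap → minute 40). It runs from minute 40 to 40 + 11 = minute 51.
C cannot begin until B (finishes minute 51, plus 15-minute gap → minute 66). It runs from minute 66 to 66 + 30 = minute 96.
D has to wait for C (finishes minute 96); A (finishes minute 25). The latest of these is minute 96, so D runs minute 96 to 96 + 50 = minute 146.
E needs all of D (finishes minute 146); A (finishes minute 25); C (finishes minute 96). That puts its earliest start at minute 146; it finishes at 146 + 25 = minute 171.
All tasks are finished once the last one completes. Finish times: A at 25, B at 51, C at 96, D at 146, E at 171. The latest is minute 171.

171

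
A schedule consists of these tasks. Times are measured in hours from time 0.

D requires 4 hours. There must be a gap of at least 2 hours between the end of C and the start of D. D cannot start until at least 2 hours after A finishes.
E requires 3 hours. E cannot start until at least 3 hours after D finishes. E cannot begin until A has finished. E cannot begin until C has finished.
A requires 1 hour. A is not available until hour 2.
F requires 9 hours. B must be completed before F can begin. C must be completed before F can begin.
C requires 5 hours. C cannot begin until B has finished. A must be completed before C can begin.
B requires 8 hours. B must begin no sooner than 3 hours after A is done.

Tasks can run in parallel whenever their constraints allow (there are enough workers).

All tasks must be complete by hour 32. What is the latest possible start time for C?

15

E has no dependents, so it just needs to finish by hour 32. Starting by 32 − 3 = hour 29 achieves that.
D has to be done before E (must start by hour 29, minus 3-hour gap → hour 26). That means finishing by hour 26, i.e. starting by 26 − 4 = hour 22.
To finish by hour 32, F (duration 9) must start no later than hour 23.
C must finish in time for D (must start by hour 22, minus 2-hour gap → hour 20); E (must start by hour 29); F (must start by hour 23). The tightest is hour 20, so C must start by 20 − 5 = hour 15.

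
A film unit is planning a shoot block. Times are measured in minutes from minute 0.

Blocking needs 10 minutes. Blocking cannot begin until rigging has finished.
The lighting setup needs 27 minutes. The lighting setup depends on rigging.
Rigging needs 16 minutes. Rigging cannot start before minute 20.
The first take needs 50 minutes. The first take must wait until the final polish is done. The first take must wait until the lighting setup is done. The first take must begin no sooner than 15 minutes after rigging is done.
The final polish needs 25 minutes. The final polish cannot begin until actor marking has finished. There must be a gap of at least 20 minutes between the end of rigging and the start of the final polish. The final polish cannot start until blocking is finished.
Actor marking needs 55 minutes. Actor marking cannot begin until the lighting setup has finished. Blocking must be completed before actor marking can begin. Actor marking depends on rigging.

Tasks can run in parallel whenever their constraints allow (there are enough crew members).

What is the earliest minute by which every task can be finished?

Rigging cannot begin until its own release at minute 20. It runs from minute 20 to 20 + 16 = minute 36.
After rigging (finishes minute 36), blocking can start at minute 36 and finishes at minute 46.
After rigging (finishes minute 36), the lighting setup can start at minute 36 and finishes at minute 63.
Actor marking has to wait for the lighting setup (finishes minute 63); blocking (finishes minute 46); rigging (finishes minute 36). The latest of these is minute 63, so actor marking runs minute 63 to 63 + 55 = minute 118.
The final polish cannot start until actor marking (finishes minute 118); rigging (finishes minute 36, plus 20-minute gap → minute 56); blocking (finishes minute 46). The controlling bound is minute 118, so the final polish finishes at 118 + 25 = minute 143.
The first take has to wait for the final polish (finishes minute 143); the lighting setup (finishes minute 63); rigging (finishes minute 36, plus 15-minute gap → minute 51). The latest of these is minute 143, so the first take runs minute 143 to 143 + 50 = minute 193.
All tasks are finished once the last one completes. Finish times: Rigging at 36, The lighting setup at 63, Blocking at 46, Actor marking at 118, The final polish at 143, The first take at 193. The latest is minute 193.

193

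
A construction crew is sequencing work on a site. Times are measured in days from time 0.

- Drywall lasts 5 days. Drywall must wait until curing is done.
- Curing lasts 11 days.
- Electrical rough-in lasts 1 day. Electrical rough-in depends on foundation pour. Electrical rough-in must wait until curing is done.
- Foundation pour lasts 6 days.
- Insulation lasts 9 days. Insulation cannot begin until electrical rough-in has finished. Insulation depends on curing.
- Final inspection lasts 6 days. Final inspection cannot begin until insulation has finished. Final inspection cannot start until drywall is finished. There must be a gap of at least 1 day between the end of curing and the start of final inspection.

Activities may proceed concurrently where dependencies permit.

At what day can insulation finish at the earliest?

Nothing blocks curing, so it runs from day 0 to day 11.
Foundation pour has no prerequisites, so it starts at day 0 and finishes at day 6.
Electrical rough-in needs all of foundation pour (finishes day 6); curing (finishes day 11). That puts its earliest start at day 11; it finishes at 11 + 1 = day 12.
Insulation needs all of electrical rough-in (finishes day 12); curing (finishes day 11). That puts its earliest start at day 12; it finishes at 12 + 9 = day 21.

21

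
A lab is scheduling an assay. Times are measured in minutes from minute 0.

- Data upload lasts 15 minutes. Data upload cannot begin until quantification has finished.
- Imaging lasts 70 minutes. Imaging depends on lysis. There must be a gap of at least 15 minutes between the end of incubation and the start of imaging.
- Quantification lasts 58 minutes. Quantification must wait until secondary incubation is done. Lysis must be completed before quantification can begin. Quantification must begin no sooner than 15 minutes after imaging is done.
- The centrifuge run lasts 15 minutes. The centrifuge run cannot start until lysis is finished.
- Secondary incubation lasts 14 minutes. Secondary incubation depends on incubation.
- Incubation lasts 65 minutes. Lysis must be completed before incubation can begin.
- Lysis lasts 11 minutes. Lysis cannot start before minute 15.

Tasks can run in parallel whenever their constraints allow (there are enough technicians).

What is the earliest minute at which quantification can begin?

Lysis cannot begin until its own release at minute 15. It runs from minute 15 to 15 + 11 = minute 26.
Incubation cannot begin until lysis (finishes minute 26). It runs from minute 26 to 26 + 65 = minute 91.
Imaging cannot start until lysis (finishes minute 26); incubation (finishes minute 91, plus 15-minute gap → minute 106). The controlling bound is minute 106, so imaging finishes at 106 + 70 = minute 176.
Secondary incubation cannot begin until incubation (finishes minute 91). It runs from minute 91 to 91 + 14 = minute 105.
Quantification waits on secondary incubation (finishes minute 105); lysis (finishes minute 26); imaging (finishes minute 176, plus 15-minute gap → minute 191). The latest of these is minute 191, which is the earliest quantification can start.

191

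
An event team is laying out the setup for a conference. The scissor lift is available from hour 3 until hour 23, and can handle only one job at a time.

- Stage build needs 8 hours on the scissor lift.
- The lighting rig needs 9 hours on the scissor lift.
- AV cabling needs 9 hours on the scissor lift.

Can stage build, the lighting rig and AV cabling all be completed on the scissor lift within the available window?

No

The scissor lift window is 23 − 3 = 20 hours.
Running back to back, the jobs need 8 + 9 + 9 = 26 hours on the scissor lift.
Since 26 > 20, they cannot all fit.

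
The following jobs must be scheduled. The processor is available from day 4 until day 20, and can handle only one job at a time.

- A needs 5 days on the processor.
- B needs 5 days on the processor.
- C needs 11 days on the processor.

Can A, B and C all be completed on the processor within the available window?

The processor window is 20 − 4 = 16 days.
Running back to back, the jobs need 5 + 5 + 11 = 21 days on the processor.
Since 21 > 16, they cannot all fit.

No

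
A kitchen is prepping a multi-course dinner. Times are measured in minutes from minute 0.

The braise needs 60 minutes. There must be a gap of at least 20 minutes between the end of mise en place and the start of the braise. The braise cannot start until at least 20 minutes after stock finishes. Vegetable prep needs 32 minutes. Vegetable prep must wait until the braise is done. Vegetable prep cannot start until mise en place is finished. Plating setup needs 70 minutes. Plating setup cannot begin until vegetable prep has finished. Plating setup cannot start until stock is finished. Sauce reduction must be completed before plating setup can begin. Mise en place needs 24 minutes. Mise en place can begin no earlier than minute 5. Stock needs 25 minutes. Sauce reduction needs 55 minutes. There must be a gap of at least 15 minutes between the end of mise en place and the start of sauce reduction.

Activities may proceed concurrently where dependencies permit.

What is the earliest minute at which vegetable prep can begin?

Stock can start immediately at minute 0; it finishes at minute 25.
After its own release at minute 5, mise en place can start at minute 5 and finishes at minute 29.
The braise cannot start until mise en place (finishes minute 29, plus 20-minute gap → minute 49); stock (finishes minute 25, plus 20-minute gap → minute 45). The controlling bound is minute 49, so the braise finishes at 49 + 60 = minute 109.
Vegetable prep waits on the braise (finishes minute 109); mise en place (finishes minute 29). The latest of these is minute 109, which is the earliest vegetable prep can start.

109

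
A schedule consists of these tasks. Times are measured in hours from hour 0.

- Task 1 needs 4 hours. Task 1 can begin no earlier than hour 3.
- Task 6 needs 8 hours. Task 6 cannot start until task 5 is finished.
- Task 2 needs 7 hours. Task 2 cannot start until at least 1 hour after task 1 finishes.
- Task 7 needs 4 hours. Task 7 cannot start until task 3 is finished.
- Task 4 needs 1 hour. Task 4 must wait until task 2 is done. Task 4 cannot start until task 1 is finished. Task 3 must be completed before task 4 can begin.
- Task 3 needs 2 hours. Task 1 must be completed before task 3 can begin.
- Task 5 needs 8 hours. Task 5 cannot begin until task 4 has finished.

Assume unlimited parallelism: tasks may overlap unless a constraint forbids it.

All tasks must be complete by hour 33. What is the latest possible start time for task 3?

Task 6 has no dependents, so it just needs to finish by hour 33. Starting by 33 − 8 = hour 25 achieves that.
Since task 6 (must start by hour 25) depends on it, task 5 must finish by hour 25. Backing off its 8-hour duration gives a latest start of hour 17.
Task 4 must finish before task 5 (must start by hour 17). With a 1-hour duration, task 4 must start by 17 − 1 = hour 16.
Task 7 must finish by hour 33; it takes 4 hours, so it must start by 33 − 4 = hour 29.
Task 3 has several dependents: task 4 (must start by hour 16); task 7 (must start by hour 29). The earliest of those limits is hour 16, so task 3 must start by 16 − 2 = hour 14.

14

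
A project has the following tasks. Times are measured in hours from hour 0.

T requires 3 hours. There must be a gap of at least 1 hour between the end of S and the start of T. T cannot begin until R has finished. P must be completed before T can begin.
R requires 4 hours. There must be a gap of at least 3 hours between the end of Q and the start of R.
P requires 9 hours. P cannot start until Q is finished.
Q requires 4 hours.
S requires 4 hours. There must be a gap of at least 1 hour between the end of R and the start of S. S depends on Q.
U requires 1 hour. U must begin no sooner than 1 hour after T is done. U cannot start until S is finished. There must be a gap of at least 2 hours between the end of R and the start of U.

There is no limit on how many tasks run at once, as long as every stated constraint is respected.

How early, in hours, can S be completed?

16

Nothing blocks Q, so it runs from hour 0 to hour 4.
After Q (finishes hour 4, plus 3-hour gap → hour 7), R can start at hour 7 and finishes at hour 11.
S has to wait for R (finishes hour 11, plus 1-hour gap → hour 12); Q (finishes hour 4). The latest of these is hour 12, so S runs hour 12 to 12 + 4 = hour 16.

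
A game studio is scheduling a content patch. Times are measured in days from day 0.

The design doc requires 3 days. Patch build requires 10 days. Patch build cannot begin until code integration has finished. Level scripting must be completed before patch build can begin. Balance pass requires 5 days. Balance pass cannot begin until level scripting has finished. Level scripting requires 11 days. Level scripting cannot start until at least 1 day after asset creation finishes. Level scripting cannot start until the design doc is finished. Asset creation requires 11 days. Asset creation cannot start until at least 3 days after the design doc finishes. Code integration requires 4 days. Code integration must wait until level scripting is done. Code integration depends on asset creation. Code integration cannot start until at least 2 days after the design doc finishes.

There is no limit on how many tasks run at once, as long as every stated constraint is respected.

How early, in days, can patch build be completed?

43

The design doc can start immediately at day 0; it finishes at day 3.
Asset creation cannot begin until the design doc (finishes day 3, plus 3-day gap → day 6). It runs from day 6 to 6 + 11 = day 17.
Level scripting needs all of asset creation (finishes day 17, plus 1-day gap → day 18); the design doc (finishes day 3). That puts its earliest start at day 18; it finishes at 18 + 11 = day 29.
Code integration has to wait for level scripting (finishes day 29); asset creation (finishes day 17); the design doc (finishes day 3, plus 2-day gap → day 5). The latest of these is day 29, so code integration runs day 29 to 29 + 4 = day 33.
Patch build cannot start until code integration (finishes day 33); level scripting (finishes day 29). The controlling bound is day 33, so patch build finishes at 33 + 10 = day 43.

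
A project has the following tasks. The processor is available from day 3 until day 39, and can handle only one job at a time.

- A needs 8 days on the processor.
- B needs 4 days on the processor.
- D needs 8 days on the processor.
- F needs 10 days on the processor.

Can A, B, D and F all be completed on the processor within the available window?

Yes

The processor window is 39 − 3 = 36 days.
Running back to back, the jobs need 8 + 4 + 8 + 10 = 30 days on the processor.
Since 30 ≤ 36, they fit within the window.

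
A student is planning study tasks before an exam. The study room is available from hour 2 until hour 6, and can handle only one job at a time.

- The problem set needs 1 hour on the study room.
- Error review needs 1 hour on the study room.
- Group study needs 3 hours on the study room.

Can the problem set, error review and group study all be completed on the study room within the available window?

No

The study room window is 6 − 2 = 4 hours.
Running back to back, the jobs need 1 + 1 + 3 = 5 hours on the study room.
Since 5 > 4, they cannot all fit.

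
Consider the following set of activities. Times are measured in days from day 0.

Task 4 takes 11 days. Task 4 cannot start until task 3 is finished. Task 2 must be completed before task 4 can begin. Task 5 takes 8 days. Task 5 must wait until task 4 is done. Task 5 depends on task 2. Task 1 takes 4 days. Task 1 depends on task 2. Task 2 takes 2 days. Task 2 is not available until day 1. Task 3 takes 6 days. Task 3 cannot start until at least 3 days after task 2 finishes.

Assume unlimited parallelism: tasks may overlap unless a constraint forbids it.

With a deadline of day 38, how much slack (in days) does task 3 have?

7

Task 2 cannot begin until its own release at day 1. It runs from day 1 to 1 + 2 = day 3.
After task 2 (finishes day 3, plus 3-day gap → day 6), task 3 can start at day 6 and finishes at day 12.

Working backward from the deadline:
To finish by day 38, task 5 (duration 8) must start no later than day 30.
Task 4 must finish before task 5 (must start by day 30). With an 11-day duration, task 4 must start by 30 − 11 = day 19.
Since task 4 (must start by day 19) depends on it, task 3 must finish by day 19. Backing off its 6-day duration gives a latest start of day 13.
So task 3 can start as early as day 6 and as late as day 13, giving 13 − 6 = 7 days of slack.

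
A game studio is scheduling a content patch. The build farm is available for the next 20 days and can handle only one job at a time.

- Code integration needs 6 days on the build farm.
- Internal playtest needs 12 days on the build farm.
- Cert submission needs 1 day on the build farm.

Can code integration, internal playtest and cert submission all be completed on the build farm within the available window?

Running back to back, the jobs need 6 + 12 + 1 = 19 days on the build farm.
Since 19 ≤ 20, they fit within the window.

Yes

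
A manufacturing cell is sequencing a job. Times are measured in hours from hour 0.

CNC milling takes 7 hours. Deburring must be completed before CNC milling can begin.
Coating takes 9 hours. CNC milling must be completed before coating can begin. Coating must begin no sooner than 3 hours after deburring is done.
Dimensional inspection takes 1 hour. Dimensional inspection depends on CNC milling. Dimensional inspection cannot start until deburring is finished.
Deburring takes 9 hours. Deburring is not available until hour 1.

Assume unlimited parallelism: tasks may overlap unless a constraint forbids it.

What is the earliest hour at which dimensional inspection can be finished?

18

Deburring cannot begin until its own release at hour 1. It runs from hour 1 to 1 + 9 = hour 10.
CNC milling cannot begin until deburring (finishes hour 10). It runs from hour 10 to 10 + 7 = hour 17.
Dimensional inspection has to wait for CNC milling (finishes hour 17); deburring (finishes hour 10). The latest of these is hour 17, so dimensional inspection runs hour 17 to 17 + 1 = hour 18.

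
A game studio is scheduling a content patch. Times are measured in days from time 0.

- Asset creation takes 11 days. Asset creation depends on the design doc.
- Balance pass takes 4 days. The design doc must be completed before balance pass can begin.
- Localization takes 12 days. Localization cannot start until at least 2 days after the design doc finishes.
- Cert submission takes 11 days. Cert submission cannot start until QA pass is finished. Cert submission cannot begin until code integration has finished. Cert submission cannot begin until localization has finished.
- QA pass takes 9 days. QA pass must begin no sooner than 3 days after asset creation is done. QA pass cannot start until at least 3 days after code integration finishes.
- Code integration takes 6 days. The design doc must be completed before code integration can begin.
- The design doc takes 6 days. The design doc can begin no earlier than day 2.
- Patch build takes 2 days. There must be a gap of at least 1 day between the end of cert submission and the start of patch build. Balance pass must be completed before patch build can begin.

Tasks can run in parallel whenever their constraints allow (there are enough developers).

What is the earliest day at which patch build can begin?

43

After its own release at day 2, the design doc can start at day 2 and finishes at day 8.
Localization waits on the design doc (finishes day 8, plus 2-day gap → day 10), so it starts at day 10 and finishes at 10 + 12 = day 22.
After the design doc (finishes day 8), balance pass can start at day 8 and finishes at day 12.
Code integration waits on the design doc (finishes day 8), so it starts at day 8 and finishes at 8 + 6 = day 14.
Asset creation cannot begin until the design doc (finishes day 8). It runs from day 8 to 8 + 11 = day 19.
QA pass needs all of asset creation (finishes day 19, plus 3-day gap → day 22); code integration (finishes day 14, plus 3-day gap → day 17). That puts its earliest start at day 22; it finishes at 22 + 9 = day 31.
For cert submission: QA pass (finishes day 31); code integration (finishes day 14); localization (finishes day 22). Taking the maximum gives a start of day 31, and it finishes at 31 + 11 = day 42.
Patch build waits on cert submission (finishes day 42, plus 1-day gap → day 43); balance pass (finishes day 12). The latest of these is day 43, which is the earliest patch build can start.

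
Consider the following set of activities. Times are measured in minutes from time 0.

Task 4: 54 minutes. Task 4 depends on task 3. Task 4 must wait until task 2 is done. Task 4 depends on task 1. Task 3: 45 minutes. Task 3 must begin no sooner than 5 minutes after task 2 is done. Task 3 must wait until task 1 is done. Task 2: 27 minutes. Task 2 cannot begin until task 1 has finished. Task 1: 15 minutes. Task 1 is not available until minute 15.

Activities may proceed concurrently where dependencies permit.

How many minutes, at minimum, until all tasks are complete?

Task 1 waits on its own release at minute 15, so it starts at minute 15 and finishes at 15 + 15 = minute 30.
After task 1 (finishes minute 30), task 2 can start at minute 30 and finishes at minute 57.
Task 3 cannot start until task 2 (finishes minute 57, plus 5-minute gap → minute 62); task 1 (finishes minute 30). The controlling bound is minute 62, so task 3 finishes at 62 + 45 = minute 107.
For task 4: task 3 (finishes minute 107); task 2 (finishes minute 57); task 1 (finishes minute 30). Taking the maximum gives a start of minute 107, and it finishes at 107 + 54 = minute 161.
All tasks are finished once the last one completes. Finish times: Task 1 at 30, Task 2 at 57, Task 3 at 107, Task 4 at 161. The latest is minute 161.

161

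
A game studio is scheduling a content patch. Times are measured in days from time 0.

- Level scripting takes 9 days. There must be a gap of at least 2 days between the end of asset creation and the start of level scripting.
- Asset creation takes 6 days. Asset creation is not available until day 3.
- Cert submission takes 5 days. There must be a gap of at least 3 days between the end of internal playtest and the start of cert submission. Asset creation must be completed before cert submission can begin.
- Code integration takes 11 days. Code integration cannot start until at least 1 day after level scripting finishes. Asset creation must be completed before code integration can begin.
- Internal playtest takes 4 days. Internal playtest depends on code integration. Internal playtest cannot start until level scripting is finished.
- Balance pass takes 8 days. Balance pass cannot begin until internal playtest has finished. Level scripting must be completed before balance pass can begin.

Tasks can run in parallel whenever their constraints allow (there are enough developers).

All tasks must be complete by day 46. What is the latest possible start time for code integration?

Balance pass has no dependents, so it just needs to finish by day 46. Starting by 46 − 8 = day 38 achieves that.
Nothing follows cert submission; the deadline of day 46 is its only limit. It must start by 46 − 5 = day 41.
Internal playtest must finish in time for balance pass (must start by day 38); cert submission (must start by day 41, minus 3-day gap → day 38). The tightest is day 38, so internal playtest must start by 38 − 4 = day 34.
Since internal playtest (must start by day 34) depends on it, code integration must finish by day 34. Backing off its 11-day duration gives a latest start of day 23.

23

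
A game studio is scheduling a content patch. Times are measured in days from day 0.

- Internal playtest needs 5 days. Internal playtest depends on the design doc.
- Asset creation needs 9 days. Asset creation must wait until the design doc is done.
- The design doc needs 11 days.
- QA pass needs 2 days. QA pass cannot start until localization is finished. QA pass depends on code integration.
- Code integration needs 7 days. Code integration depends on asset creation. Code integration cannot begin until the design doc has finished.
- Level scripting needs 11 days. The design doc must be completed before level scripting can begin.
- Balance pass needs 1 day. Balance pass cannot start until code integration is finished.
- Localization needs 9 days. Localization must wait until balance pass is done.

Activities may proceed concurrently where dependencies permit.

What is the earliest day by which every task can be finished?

Nothing blocks the design doc, so it runs from day 0 to day 11.
Internal playtest waits on the design doc (finishes day 11), so it starts at day 11 and finishes at 11 + 5 = day 16.
Level scripting waits on the design doc (finishes day 11), so it starts at day 11 and finishes at 11 + 11 = day 22.
Asset creation waits on the design doc (finishes day 11), so it starts at day 11 and finishes at 11 + 9 = day 20.
Code integration needs all of asset creation (finishes day 20); the design doc (finishes day 11). That puts its earliest start at day 20; it finishes at 20 + 7 = day 27.
Balance pass cannot begin until code integration (finishes day 27). It runs from day 27 to 27 + 1 = day 28.
Localization waits on balance pass (finishes day 28), so it starts at day 28 and finishes at 28 + 9 = day 37.
QA pass has to wait for localization (finishes day 37); code integration (finishes day 27). The latest of these is day 37, so QA pass runs day 37 to 37 + 2 = day 39.
All tasks are finished once the last one completes. Finish times: The design doc at 11, Asset creation at 20, Level scripting at 22, Code integration at 27, Internal playtest at 16, Balance pass at 28, Localization at 37, QA pass at 39. The latest is day 39.

39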